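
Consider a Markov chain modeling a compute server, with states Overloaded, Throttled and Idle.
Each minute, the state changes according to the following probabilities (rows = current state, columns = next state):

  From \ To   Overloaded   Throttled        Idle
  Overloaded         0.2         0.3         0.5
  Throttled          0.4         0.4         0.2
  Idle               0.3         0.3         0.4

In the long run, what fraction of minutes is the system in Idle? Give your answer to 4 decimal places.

Let the stationary distribution be π with π = πP and π_1 + π_2 + π_3 = 1.
π_1 = 0.2·π_1 + 0.4·π_2 + 0.3·π_3
π_2 = 0.3·π_1 + 0.4·π_2 + 0.3·π_3
Solving with the normalization constraint gives π = (0.3030, 0.3333, 0.3636).
So the stationary probability of Idle is 0.3636.

0.3636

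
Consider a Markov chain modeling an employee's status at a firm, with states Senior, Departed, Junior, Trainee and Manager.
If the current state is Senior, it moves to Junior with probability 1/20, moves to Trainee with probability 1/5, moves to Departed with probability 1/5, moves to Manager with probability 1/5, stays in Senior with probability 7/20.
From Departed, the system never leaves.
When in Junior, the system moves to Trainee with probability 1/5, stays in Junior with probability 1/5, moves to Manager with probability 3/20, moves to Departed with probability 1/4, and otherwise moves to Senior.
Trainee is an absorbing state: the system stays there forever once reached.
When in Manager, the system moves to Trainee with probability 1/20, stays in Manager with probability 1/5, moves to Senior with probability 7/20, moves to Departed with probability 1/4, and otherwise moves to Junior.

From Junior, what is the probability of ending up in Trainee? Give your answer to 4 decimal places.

Let h(s) be the probability of absorption at Trainee starting from transient state s. Then h(Trainee) = 1 and h(Departed) = 0. By first-step analysis:
h(Senior) = 0.35·h(Senior) + 0.2·0 + 0.05·h(Junior) + 0.2·1 + 0.2·h(Manager)
h(Junior) = 0.2·h(Senior) + 0.25·0 + 0.2·h(Junior) + 0.2·1 + 0.15·h(Manager)
h(Manager) = 0.35·h(Senior) + 0.25·0 + 0.15·h(Junior) + 0.05·1 + 0.2·h(Manager)
Solving: h(Senior) = 0.4437, h(Junior) = 0.4240, h(Manager) = 0.3361.
Starting from Junior, the probability is 0.4240.

0.4240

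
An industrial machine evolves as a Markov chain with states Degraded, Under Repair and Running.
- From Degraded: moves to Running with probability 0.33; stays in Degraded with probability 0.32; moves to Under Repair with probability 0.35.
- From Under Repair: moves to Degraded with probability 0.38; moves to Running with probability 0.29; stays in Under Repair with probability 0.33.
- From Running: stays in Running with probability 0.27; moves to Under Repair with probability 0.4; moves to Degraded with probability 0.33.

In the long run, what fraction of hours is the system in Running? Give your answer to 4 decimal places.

0.2978

Let the stationary distribution be π with π = πP and π_1 + π_2 + π_3 = 1.
π_1 = 0.32·π_1 + 0.38·π_2 + 0.33·π_3
π_2 = 0.35·π_1 + 0.33·π_2 + 0.4·π_3
Solving with the normalization constraint gives π = (0.3444, 0.3577, 0.2978).
So the stationary probability of Running is 0.2978.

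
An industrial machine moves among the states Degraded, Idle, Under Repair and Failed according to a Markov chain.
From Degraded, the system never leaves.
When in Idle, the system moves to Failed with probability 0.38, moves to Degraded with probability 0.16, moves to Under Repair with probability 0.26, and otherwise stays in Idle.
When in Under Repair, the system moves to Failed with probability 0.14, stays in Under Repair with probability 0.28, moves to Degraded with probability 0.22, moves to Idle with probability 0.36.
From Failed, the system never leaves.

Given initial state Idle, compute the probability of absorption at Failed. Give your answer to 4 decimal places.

Let h(s) be the probability of absorption at Failed starting from transient state s. Then h(Failed) = 1 and h(Degraded) = 0. By first-step analysis:
h(Idle) = 0.16·0 + 0.2·h(Idle) + 0.26·h(Under Repair) + 0.38·1
h(Under Repair) = 0.22·0 + 0.36·h(Idle) + 0.28·h(Under Repair) + 0.14·1
Solving: h(Idle) = 0.6426, h(Under Repair) = 0.5158.
Starting from Idle, the probability is 0.6426.

0.6426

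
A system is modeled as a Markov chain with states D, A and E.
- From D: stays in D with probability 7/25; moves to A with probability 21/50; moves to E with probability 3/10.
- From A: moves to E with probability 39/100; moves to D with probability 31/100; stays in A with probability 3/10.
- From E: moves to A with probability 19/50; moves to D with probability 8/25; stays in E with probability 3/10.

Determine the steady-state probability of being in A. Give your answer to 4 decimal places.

Let the stationary distribution be π with π = πP and π_1 + π_2 + π_3 = 1.
π_1 = 0.28·π_1 + 0.31·π_2 + 0.32·π_3
π_2 = 0.42·π_1 + 0.3·π_2 + 0.38·π_3
Solving with the normalization constraint gives π = (0.3042, 0.3631, 0.3327).
So the stationary probability of A is 0.3631.

0.3631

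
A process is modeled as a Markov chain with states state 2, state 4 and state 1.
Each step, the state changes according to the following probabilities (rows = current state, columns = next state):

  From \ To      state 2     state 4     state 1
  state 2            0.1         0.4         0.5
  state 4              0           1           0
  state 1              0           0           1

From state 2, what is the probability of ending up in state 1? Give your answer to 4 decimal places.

0.5556

Let h(s) be the probability of absorption at state 1 starting from transient state s. Then h(state 1) = 1 and h(state 4) = 0. By first-step analysis:
h(state 2) = 0.1·h(state 2) + 0.4·0 + 0.5·1
Solving: h(state 2) = 0.5556.
Starting from state 2, the probability is 0.5556.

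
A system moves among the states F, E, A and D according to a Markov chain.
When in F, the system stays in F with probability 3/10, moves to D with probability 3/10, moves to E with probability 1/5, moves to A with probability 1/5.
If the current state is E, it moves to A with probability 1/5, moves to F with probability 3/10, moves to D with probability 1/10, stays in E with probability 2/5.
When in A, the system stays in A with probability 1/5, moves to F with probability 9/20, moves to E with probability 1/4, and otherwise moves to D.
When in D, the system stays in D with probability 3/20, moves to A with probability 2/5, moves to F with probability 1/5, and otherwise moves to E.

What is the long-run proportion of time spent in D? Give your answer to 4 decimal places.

0.1722

Let the stationary distribution be π with π = πP and π_1 + π_2 + π_3 + π_4 = 1.
π_1 = 0.3·π_1 + 0.3·π_2 + 0.45·π_3 + 0.2·π_4
π_2 = 0.2·π_1 + 0.4·π_2 + 0.25·π_3 + 0.25·π_4
π_3 = 0.2·π_1 + 0.2·π_2 + 0.2·π_3 + 0.4·π_4
Solving with the normalization constraint gives π = (0.3179, 0.2754, 0.2344, 0.1722).
So the stationary probability of D is 0.1722.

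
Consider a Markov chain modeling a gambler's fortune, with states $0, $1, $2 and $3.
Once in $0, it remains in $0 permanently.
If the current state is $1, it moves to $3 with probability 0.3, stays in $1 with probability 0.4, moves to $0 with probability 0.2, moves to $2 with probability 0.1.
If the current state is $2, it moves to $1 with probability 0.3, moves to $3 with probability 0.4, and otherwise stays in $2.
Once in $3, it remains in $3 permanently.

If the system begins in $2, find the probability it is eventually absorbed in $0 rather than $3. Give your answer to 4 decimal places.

0.1538

Let h(s) be the probability of absorption at $0 starting from transient state s. Then h($0) = 1 and h($3) = 0. By first-step analysis:
h($1) = 0.2·1 + 0.4·h($1) + 0.1·h($2) + 0.3·0
h($2) = 0.3·h($1) + 0.3·h($2) + 0.4·0
Solving: h($1) = 0.3590, h($2) = 0.1538.
Starting from $2, the probability is 0.1538.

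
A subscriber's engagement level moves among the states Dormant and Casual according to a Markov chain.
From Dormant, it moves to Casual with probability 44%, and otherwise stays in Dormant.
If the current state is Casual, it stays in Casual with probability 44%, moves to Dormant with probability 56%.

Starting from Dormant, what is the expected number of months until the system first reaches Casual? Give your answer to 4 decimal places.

2.2727

Let t(s) be the expected number of months to first reach Casual from state s, with t(Casual) = 0. Conditioning on the first month:
t(Dormant) = 1 + 0.56·t(Dormant)
Solving: t(Dormant) = 2.2727.
Expected months from Dormant to Casual: 2.2727.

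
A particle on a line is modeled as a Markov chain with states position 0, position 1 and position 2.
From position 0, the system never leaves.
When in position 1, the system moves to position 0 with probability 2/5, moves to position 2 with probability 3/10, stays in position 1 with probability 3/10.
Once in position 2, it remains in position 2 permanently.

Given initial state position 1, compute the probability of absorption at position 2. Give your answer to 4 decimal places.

0.4286

Let h(s) be the probability of absorption at position 2 starting from transient state s. Then h(position 2) = 1 and h(position 0) = 0. By first-step analysis:
h(position 1) = 0.4·0 + 0.3·h(position 1) + 0.3·1
Solving: h(position 1) = 0.4286.
Starting from position 1, the probability is 0.4286.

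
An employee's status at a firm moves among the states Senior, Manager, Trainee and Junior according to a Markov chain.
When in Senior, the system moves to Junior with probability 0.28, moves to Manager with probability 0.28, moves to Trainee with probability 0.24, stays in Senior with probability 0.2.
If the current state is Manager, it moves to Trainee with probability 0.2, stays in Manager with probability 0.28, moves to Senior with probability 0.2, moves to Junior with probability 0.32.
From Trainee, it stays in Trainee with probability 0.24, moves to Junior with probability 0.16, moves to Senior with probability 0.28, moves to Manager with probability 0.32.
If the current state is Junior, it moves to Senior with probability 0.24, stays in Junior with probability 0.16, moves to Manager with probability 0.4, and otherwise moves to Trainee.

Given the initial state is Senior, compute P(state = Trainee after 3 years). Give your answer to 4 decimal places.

Propagate the distribution vector 3 years from Senior.
After 0 years: (1.0000, 0.0000, 0.0000, 0.0000)
After 1 year: (0.2000, 0.2800, 0.2400, 0.2800)
After 2 years: (0.2304, 0.3232, 0.2176, 0.2288)
After 3 years: (0.2266, 0.3162, 0.2179, 0.2394)
P(in Trainee after 3 years) = 0.2179

0.2179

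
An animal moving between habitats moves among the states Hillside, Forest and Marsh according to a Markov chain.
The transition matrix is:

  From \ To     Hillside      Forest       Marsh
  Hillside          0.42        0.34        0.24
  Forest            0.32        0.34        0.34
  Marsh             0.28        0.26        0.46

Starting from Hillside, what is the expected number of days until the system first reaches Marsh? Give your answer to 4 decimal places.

Let t(s) be the expected number of days to first reach Marsh from state s, with t(Marsh) = 0. Conditioning on the first day:
t(Hillside) = 1 + 0.42·t(Hillside) + 0.34·t(Forest)
t(Forest) = 1 + 0.32·t(Hillside) + 0.34·t(Forest)
Solving: t(Hillside) = 3.6496, t(Forest) = 3.2847.
Expected days from Hillside to Marsh: 3.6496.

3.6496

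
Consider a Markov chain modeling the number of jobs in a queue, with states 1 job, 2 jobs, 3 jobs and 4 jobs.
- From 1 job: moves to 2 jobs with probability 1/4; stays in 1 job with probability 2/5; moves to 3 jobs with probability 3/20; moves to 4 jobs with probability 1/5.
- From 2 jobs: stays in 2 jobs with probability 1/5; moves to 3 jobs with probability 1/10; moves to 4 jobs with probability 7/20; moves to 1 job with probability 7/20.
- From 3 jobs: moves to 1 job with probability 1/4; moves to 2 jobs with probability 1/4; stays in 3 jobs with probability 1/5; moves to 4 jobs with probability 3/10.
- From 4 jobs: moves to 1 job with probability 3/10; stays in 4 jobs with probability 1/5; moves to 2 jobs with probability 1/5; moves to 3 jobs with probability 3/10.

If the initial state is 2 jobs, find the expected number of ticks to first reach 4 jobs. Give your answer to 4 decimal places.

Let t(s) be the expected number of ticks to first reach 4 jobs from state s, with t(4 jobs) = 0. Conditioning on the first tick:
t(1 job) = 1 + 0.4·t(1 job) + 0.25·t(2 jobs) + 0.15·t(3 jobs)
t(2 jobs) = 1 + 0.35·t(1 job) + 0.2·t(2 jobs) + 0.1·t(3 jobs)
t(3 jobs) = 1 + 0.25·t(1 job) + 0.25·t(2 jobs) + 0.2·t(3 jobs)
Solving: t(1 job) = 3.9960, t(2 jobs) = 3.4452, t(3 jobs) = 3.5754.
Expected ticks from 2 jobs to 4 jobs: 3.4452.

3.4452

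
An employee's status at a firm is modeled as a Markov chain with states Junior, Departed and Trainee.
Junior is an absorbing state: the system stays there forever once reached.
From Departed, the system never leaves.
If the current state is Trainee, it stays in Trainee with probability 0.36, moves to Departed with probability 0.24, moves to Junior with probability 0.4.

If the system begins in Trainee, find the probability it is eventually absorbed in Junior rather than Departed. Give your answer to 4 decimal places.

0.6250

Let h(s) be the probability of absorption at Junior starting from transient state s. Then h(Junior) = 1 and h(Departed) = 0. By first-step analysis:
h(Trainee) = 0.4·1 + 0.24·0 + 0.36·h(Trainee)
Solving: h(Trainee) = 0.6250.
Starting from Trainee, the probability is 0.6250.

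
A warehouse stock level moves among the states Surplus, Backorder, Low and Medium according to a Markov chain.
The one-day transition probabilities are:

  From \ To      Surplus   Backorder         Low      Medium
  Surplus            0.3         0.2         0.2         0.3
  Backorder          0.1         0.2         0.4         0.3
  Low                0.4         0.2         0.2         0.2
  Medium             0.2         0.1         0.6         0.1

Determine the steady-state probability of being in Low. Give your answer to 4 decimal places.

Let the stationary distribution be π with π = πP and π_1 + π_2 + π_3 + π_4 = 1.
π_1 = 0.3·π_1 + 0.1·π_2 + 0.4·π_3 + 0.2·π_4
π_2 = 0.2·π_1 + 0.2·π_2 + 0.2·π_3 + 0.1·π_4
π_3 = 0.2·π_1 + 0.4·π_2 + 0.2·π_3 + 0.6·π_4
Solving with the normalization constraint gives π = (0.2746, 0.1777, 0.3247, 0.2229).
So the stationary probability of Low is 0.3247.

0.3247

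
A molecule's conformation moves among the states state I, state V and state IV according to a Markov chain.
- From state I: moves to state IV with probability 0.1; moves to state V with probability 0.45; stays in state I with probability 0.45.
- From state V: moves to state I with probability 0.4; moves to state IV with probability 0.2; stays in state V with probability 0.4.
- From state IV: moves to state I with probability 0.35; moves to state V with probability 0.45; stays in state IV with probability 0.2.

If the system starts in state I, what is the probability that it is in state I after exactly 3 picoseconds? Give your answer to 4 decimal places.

0.4131

Propagate the distribution vector 3 picoseconds from state I.
After 0 picoseconds: (1.0000, 0.0000, 0.0000)
After 1 picosecond: (0.4500, 0.4500, 0.1000)
After 2 picoseconds: (0.4175, 0.4275, 0.1550)
After 3 picoseconds: (0.4131, 0.4286, 0.1583)
P(in state I after 3 picoseconds) = 0.4131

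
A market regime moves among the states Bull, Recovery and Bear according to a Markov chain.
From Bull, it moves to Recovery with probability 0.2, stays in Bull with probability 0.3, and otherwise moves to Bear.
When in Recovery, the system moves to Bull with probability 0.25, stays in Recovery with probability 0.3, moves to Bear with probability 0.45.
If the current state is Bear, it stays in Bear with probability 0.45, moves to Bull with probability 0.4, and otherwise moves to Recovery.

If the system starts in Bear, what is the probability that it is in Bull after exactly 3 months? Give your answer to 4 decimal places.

0.3374

Propagate the distribution vector 3 months from Bear.
After 0 months: (0.0000, 0.0000, 1.0000)
After 1 month: (0.4000, 0.1500, 0.4500)
After 2 months: (0.3375, 0.1925, 0.4700)
After 3 months: (0.3374, 0.1958, 0.4669)
P(in Bull after 3 months) = 0.3374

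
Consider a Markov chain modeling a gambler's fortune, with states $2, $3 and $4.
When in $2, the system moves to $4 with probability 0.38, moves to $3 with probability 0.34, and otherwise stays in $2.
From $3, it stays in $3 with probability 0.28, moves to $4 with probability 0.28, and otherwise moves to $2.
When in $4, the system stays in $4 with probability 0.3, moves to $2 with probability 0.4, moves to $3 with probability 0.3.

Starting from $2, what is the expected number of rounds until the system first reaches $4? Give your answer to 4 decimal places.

2.8742

Let t(s) be the expected number of rounds to first reach $4 from state s, with t($4) = 0. Conditioning on the first round:
t($2) = 1 + 0.28·t($2) + 0.34·t($3)
t($3) = 1 + 0.44·t($2) + 0.28·t($3)
Solving: t($2) = 2.8742, t($3) = 3.1453.
Expected rounds from $2 to $4: 2.8742.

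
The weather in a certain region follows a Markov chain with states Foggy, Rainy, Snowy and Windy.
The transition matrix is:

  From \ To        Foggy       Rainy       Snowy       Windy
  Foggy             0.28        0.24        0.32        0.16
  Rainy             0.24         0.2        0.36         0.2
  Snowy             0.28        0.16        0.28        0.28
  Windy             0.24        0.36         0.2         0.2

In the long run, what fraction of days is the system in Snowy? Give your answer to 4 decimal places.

0.2921

Let the stationary distribution be π with π = πP and π_1 + π_2 + π_3 + π_4 = 1.
π_1 = 0.28·π_1 + 0.24·π_2 + 0.28·π_3 + 0.24·π_4
π_2 = 0.24·π_1 + 0.2·π_2 + 0.16·π_3 + 0.36·π_4
π_3 = 0.32·π_1 + 0.36·π_2 + 0.28·π_3 + 0.2·π_4
Solving with the normalization constraint gives π = (0.2622, 0.2329, 0.2921, 0.2129).
So the stationary probability of Snowy is 0.2921.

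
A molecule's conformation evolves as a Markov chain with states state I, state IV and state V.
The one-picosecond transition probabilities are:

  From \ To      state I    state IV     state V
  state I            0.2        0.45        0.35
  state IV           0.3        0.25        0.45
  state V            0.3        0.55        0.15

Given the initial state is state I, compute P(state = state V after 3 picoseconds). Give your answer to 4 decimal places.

0.3245

Propagate the distribution vector 3 picoseconds from state I.
After 0 picoseconds: (1.0000, 0.0000, 0.0000)
After 1 picosecond: (0.2000, 0.4500, 0.3500)
After 2 picoseconds: (0.2800, 0.3950, 0.3250)
After 3 picoseconds: (0.2720, 0.4035, 0.3245)
P(in state V after 3 picoseconds) = 0.3245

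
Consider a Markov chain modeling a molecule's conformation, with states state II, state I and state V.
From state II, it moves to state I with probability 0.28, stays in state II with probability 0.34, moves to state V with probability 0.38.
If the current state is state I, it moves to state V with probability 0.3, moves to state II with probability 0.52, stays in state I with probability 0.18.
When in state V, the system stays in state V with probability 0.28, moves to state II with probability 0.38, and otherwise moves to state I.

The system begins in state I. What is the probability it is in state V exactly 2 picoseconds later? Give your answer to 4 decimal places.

Sum over the intermediate state after 1 picosecond:
P = P(state I→state II)·P(state II→state V) + P(state I→state I)·P(state I→state V) + P(state I→state V)·P(state V→state V)
  = 0.52×0.38 + 0.18×0.3 + 0.3×0.28
  = 0.1976 + 0.0540 + 0.0840 = 0.3356

0.3356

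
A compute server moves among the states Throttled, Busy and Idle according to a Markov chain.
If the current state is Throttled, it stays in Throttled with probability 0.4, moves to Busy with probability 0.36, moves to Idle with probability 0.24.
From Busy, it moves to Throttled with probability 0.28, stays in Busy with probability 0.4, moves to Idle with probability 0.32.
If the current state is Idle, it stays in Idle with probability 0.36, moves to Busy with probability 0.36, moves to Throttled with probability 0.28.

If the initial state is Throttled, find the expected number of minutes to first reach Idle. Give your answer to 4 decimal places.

3.7037

Let t(s) be the expected number of minutes to first reach Idle from state s, with t(Idle) = 0. Conditioning on the first minute:
t(Throttled) = 1 + 0.4·t(Throttled) + 0.36·t(Busy)
t(Busy) = 1 + 0.28·t(Throttled) + 0.4·t(Busy)
Solving: t(Throttled) = 3.7037, t(Busy) = 3.3951.
Expected minutes from Throttled to Idle: 3.7037.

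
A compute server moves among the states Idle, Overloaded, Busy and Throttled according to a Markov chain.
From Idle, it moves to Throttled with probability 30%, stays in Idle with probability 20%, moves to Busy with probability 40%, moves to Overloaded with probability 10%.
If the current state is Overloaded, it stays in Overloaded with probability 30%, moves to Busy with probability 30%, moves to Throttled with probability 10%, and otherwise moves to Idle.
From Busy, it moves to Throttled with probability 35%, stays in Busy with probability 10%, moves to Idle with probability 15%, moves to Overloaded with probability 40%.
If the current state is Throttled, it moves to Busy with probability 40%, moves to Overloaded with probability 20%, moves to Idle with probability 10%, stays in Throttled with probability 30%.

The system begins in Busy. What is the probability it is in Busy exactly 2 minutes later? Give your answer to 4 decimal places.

Propagate the distribution vector 2 minutes from Busy.
After 0 minutes: (0.0000, 0.0000, 1.0000, 0.0000)
After 1 minute: (0.1500, 0.4000, 0.1000, 0.3500)
After 2 minutes: (0.2000, 0.2450, 0.3300, 0.2250)
P(in Busy after 2 minutes) = 0.3300

0.3300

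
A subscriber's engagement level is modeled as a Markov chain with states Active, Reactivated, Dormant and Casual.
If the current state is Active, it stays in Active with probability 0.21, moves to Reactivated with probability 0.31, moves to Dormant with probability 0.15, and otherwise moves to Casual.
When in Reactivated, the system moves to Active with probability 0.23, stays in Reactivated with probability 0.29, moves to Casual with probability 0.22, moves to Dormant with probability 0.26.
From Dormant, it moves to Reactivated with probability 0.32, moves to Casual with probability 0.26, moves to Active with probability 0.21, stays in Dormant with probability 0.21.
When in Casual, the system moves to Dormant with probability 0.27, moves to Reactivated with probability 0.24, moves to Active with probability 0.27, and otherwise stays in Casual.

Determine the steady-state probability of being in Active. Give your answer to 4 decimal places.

0.2310

Let the stationary distribution be π with π = πP and π_1 + π_2 + π_3 + π_4 = 1.
π_1 = 0.21·π_1 + 0.23·π_2 + 0.21·π_3 + 0.27·π_4
π_2 = 0.31·π_1 + 0.29·π_2 + 0.32·π_3 + 0.24·π_4
π_3 = 0.15·π_1 + 0.26·π_2 + 0.21·π_3 + 0.27·π_4
Solving with the normalization constraint gives π = (0.2310, 0.2887, 0.2258, 0.2544).
So the stationary probability of Active is 0.2310.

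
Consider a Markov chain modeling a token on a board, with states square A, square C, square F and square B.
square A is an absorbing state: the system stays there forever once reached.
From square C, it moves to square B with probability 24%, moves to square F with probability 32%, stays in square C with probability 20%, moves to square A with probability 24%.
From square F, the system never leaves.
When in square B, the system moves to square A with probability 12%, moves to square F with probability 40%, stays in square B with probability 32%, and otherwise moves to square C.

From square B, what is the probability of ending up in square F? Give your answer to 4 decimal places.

0.7342

Let h(s) be the probability of absorption at square F starting from transient state s. Then h(square F) = 1 and h(square A) = 0. By first-step analysis:
h(square C) = 0.24·0 + 0.2·h(square C) + 0.32·1 + 0.24·h(square B)
h(square B) = 0.12·0 + 0.16·h(square C) + 0.4·1 + 0.32·h(square B)
Solving: h(square C) = 0.6203, h(square B) = 0.7342.
Starting from square B, the probability is 0.7342.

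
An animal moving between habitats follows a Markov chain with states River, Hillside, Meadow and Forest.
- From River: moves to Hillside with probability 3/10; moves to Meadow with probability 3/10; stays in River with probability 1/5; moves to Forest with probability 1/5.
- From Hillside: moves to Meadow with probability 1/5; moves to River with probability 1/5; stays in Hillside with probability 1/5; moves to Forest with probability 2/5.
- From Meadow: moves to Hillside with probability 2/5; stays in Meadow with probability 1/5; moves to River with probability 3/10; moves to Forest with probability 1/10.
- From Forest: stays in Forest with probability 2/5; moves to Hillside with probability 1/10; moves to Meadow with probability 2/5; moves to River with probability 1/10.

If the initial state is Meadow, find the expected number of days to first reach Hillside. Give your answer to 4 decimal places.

3.0980

Let t(s) be the expected number of days to first reach Hillside from state s, with t(Hillside) = 0. Conditioning on the first day:
t(River) = 1 + 0.2·t(River) + 0.3·t(Meadow) + 0.2·t(Forest)
t(Meadow) = 1 + 0.3·t(River) + 0.2·t(Meadow) + 0.1·t(Forest)
t(Forest) = 1 + 0.1·t(River) + 0.4·t(Meadow) + 0.4·t(Forest)
Solving: t(River) = 3.4902, t(Meadow) = 3.0980, t(Forest) = 4.3137.
Expected days from Meadow to Hillside: 3.0980.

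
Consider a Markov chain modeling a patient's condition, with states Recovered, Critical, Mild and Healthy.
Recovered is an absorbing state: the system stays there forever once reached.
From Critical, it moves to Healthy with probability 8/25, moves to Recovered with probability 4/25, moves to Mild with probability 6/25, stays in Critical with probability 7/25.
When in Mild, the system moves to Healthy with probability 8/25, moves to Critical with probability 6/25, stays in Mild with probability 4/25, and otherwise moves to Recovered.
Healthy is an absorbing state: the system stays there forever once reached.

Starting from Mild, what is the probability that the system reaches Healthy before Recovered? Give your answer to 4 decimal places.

0.5614

Let h(s) be the probability of absorption at Healthy starting from transient state s. Then h(Healthy) = 1 and h(Recovered) = 0. By first-step analysis:
h(Critical) = 0.16·0 + 0.28·h(Critical) + 0.24·h(Mild) + 0.32·1
h(Mild) = 0.28·0 + 0.24·h(Critical) + 0.16·h(Mild) + 0.32·1
Solving: h(Critical) = 0.6316, h(Mild) = 0.5614.
Starting from Mild, the probability is 0.5614.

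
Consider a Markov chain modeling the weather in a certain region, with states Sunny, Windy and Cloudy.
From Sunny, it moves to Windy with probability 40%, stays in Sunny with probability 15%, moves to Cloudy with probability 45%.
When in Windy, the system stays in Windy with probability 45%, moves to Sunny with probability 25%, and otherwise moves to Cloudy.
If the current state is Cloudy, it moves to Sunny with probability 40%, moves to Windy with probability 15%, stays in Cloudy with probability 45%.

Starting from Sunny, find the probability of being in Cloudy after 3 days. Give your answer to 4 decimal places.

0.4039

Propagate the distribution vector 3 days from Sunny.
After 0 days: (1.0000, 0.0000, 0.0000)
After 1 day: (0.1500, 0.4000, 0.4500)
After 2 days: (0.3025, 0.3075, 0.3900)
After 3 days: (0.2783, 0.3179, 0.4039)
P(in Cloudy after 3 days) = 0.4039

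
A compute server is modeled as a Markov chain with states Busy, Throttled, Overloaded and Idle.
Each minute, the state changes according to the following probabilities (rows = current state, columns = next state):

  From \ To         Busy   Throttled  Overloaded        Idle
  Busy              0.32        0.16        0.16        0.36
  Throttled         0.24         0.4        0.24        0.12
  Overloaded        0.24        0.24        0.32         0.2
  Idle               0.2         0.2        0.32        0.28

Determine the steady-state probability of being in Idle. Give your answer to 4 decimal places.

0.2392

Let the stationary distribution be π with π = πP and π_1 + π_2 + π_3 + π_4 = 1.
π_1 = 0.32·π_1 + 0.24·π_2 + 0.24·π_3 + 0.2·π_4
π_2 = 0.16·π_1 + 0.4·π_2 + 0.24·π_3 + 0.2·π_4
π_3 = 0.16·π_1 + 0.24·π_2 + 0.32·π_3 + 0.32·π_4
Solving with the normalization constraint gives π = (0.2505, 0.2505, 0.2599, 0.2392).
So the stationary probability of Idle is 0.2392.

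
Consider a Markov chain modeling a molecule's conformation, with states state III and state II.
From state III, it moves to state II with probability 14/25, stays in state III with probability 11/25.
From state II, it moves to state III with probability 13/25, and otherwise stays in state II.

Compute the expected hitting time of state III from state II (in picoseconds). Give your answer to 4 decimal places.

1.9231

Let t(s) be the expected number of picoseconds to first reach state III from state s, with t(state III) = 0. Conditioning on the first picosecond:
t(state II) = 1 + 0.48·t(state II)
Solving: t(state II) = 1.9231.
Expected picoseconds from state II to state III: 1.9231.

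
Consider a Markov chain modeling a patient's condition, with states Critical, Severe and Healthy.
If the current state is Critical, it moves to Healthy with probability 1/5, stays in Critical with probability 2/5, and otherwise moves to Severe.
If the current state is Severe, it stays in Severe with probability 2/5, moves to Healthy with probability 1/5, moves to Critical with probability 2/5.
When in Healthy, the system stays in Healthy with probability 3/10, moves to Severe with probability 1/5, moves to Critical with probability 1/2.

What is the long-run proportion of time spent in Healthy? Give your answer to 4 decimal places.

Let the stationary distribution be π with π = πP and π_1 + π_2 + π_3 = 1.
π_1 = 0.4·π_1 + 0.4·π_2 + 0.5·π_3
π_2 = 0.4·π_1 + 0.4·π_2 + 0.2·π_3
Solving with the normalization constraint gives π = (0.4222, 0.3556, 0.2222).
So the stationary probability of Healthy is 0.2222.

0.2222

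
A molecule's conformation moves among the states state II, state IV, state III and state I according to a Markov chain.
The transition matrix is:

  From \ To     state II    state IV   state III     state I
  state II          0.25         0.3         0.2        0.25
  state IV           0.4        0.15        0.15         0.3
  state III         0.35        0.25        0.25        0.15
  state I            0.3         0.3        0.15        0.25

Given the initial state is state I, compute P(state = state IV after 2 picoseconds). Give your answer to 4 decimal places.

Propagate the distribution vector 2 picoseconds from state I.
After 0 picoseconds: (0.0000, 0.0000, 0.0000, 1.0000)
After 1 picosecond: (0.3000, 0.3000, 0.1500, 0.2500)
After 2 picoseconds: (0.3225, 0.2475, 0.1800, 0.2500)
P(in state IV after 2 picoseconds) = 0.2475

0.2475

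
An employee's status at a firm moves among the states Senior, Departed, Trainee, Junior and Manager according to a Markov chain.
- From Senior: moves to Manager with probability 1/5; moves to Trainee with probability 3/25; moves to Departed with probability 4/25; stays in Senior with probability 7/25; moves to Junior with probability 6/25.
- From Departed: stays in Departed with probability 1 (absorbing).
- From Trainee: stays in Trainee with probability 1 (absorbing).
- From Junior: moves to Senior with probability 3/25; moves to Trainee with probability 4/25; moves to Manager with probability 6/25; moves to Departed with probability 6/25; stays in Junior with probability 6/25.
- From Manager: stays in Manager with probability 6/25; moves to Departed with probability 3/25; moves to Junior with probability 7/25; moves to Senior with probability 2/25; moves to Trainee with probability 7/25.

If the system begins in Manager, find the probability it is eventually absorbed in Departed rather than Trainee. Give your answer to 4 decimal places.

0.4045

Let h(s) be the probability of absorption at Departed starting from transient state s. Then h(Departed) = 1 and h(Trainee) = 0. By first-step analysis:
h(Senior) = 0.28·h(Senior) + 0.16·1 + 0.12·0 + 0.24·h(Junior) + 0.2·h(Manager)
h(Junior) = 0.12·h(Senior) + 0.24·1 + 0.16·0 + 0.24·h(Junior) + 0.24·h(Manager)
h(Manager) = 0.08·h(Senior) + 0.12·1 + 0.28·0 + 0.28·h(Junior) + 0.24·h(Manager)
Solving: h(Senior) = 0.5092, h(Junior) = 0.5239, h(Manager) = 0.4045.
Starting from Manager, the probability is 0.4045.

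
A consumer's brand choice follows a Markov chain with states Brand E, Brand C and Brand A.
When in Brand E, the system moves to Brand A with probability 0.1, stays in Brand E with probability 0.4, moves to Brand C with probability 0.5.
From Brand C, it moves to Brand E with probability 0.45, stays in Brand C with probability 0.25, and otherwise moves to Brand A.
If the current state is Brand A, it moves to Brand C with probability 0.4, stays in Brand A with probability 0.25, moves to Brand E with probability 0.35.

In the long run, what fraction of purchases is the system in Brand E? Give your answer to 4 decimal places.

0.4088

Let the stationary distribution be π with π = πP and π_1 + π_2 + π_3 = 1.
π_1 = 0.4·π_1 + 0.45·π_2 + 0.35·π_3
π_2 = 0.5·π_1 + 0.25·π_2 + 0.4·π_3
Solving with the normalization constraint gives π = (0.4088, 0.3834, 0.2079).
So the stationary probability of Brand E is 0.4088.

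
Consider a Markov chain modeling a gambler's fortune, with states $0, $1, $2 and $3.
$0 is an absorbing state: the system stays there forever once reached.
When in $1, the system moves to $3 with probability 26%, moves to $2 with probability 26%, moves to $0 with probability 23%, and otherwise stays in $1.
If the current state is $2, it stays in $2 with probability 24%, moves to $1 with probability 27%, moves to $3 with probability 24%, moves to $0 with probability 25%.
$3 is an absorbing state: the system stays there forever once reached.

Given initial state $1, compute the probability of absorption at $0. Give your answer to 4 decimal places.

0.4798

Let h(s) be the probability of absorption at $0 starting from transient state s. Then h($0) = 1 and h($3) = 0. By first-step analysis:
h($1) = 0.23·1 + 0.25·h($1) + 0.26·h($2) + 0.26·0
h($2) = 0.25·1 + 0.27·h($1) + 0.24·h($2) + 0.24·0
Solving: h($1) = 0.4798, h($2) = 0.4994.
Starting from $1, the probability is 0.4798.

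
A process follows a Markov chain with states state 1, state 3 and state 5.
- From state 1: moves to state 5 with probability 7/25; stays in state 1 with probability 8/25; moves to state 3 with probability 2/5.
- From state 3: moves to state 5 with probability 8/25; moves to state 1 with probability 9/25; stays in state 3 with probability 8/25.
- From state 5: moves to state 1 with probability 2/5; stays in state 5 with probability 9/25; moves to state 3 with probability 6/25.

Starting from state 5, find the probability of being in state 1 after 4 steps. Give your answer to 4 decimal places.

Propagate the distribution vector 4 steps from state 5.
After 0 steps: (0.0000, 0.0000, 1.0000)
After 1 step: (0.4000, 0.2400, 0.3600)
After 2 steps: (0.3584, 0.3232, 0.3184)
After 3 steps: (0.3584, 0.3232, 0.3184)
After 4 steps: (0.3584, 0.3232, 0.3184)
P(in state 1 after 4 steps) = 0.3584

0.3584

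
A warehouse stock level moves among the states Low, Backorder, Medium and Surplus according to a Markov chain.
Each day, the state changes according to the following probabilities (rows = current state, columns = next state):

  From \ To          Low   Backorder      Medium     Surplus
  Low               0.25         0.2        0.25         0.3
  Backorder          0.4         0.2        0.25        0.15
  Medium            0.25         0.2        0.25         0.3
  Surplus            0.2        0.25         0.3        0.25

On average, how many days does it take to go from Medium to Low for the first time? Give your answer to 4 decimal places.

Let t(s) be the expected number of days to first reach Low from state s, with t(Low) = 0. Conditioning on the first day:
t(Backorder) = 1 + 0.2·t(Backorder) + 0.25·t(Medium) + 0.15·t(Surplus)
t(Medium) = 1 + 0.2·t(Backorder) + 0.25·t(Medium) + 0.3·t(Surplus)
t(Surplus) = 1 + 0.25·t(Backorder) + 0.3·t(Medium) + 0.25·t(Surplus)
Solving: t(Backorder) = 3.1357, t(Medium) = 3.7154, t(Surplus) = 3.8647.
Expected days from Medium to Low: 3.7154.

3.7154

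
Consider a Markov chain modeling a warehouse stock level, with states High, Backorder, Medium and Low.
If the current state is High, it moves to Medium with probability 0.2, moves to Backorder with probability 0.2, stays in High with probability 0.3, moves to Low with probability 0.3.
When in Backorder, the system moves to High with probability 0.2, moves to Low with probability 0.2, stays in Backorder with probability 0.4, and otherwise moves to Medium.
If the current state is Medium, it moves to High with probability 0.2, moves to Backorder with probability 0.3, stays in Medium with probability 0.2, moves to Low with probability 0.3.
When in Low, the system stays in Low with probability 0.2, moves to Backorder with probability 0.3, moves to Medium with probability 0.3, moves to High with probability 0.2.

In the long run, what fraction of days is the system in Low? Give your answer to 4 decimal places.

Let the stationary distribution be π with π = πP and π_1 + π_2 + π_3 + π_4 = 1.
π_1 = 0.3·π_1 + 0.2·π_2 + 0.2·π_3 + 0.2·π_4
π_2 = 0.2·π_1 + 0.4·π_2 + 0.3·π_3 + 0.3·π_4
π_3 = 0.2·π_1 + 0.2·π_2 + 0.2·π_3 + 0.3·π_4
Solving with the normalization constraint gives π = (0.2222, 0.3086, 0.2245, 0.2447).
So the stationary probability of Low is 0.2447.

0.2447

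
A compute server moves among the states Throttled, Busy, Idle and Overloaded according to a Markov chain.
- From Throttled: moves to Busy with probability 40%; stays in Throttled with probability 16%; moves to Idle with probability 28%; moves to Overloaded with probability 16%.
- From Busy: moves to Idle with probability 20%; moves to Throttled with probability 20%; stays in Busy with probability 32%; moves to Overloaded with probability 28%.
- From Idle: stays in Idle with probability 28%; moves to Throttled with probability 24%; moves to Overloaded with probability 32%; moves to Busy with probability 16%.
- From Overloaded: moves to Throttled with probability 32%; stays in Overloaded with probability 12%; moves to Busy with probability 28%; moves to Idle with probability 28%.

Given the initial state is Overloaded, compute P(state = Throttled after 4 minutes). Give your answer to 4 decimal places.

Propagate the distribution vector 4 minutes from Overloaded.
After 0 minutes: (0.0000, 0.0000, 0.0000, 1.0000)
After 1 minute: (0.3200, 0.2800, 0.2800, 0.1200)
After 2 minutes: (0.2128, 0.2960, 0.2576, 0.2336)
After 3 minutes: (0.2298, 0.2865, 0.2563, 0.2274)
After 4 minutes: (0.2283, 0.2883, 0.2571, 0.2263)
P(in Throttled after 4 minutes) = 0.2283

0.2283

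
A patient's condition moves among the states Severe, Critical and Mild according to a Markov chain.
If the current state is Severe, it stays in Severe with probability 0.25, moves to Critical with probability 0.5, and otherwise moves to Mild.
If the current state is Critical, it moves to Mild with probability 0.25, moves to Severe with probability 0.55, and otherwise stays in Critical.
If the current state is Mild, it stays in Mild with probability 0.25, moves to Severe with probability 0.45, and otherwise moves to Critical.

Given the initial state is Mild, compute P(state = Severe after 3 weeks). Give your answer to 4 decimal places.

Propagate the distribution vector 3 weeks from Mild.
After 0 weeks: (0.0000, 0.0000, 1.0000)
After 1 week: (0.4500, 0.3000, 0.2500)
After 2 weeks: (0.3900, 0.3600, 0.2500)
After 3 weeks: (0.4080, 0.3420, 0.2500)
P(in Severe after 3 weeks) = 0.4080

0.4080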